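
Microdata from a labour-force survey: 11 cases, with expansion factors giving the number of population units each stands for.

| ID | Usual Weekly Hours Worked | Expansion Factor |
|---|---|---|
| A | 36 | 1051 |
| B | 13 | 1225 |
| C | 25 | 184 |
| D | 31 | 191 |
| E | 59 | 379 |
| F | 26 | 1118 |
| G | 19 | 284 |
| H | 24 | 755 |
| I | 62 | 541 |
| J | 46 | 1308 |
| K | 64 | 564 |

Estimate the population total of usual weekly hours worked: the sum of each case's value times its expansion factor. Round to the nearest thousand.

Weighted total = 36×1051 + 13×1225 + 25×184 + 31×191 + 59×379 + 26×1118 + 19×284 + 24×755 + 62×541 + 46×1308 + 64×564
  = 37836 + 15925 + 4600 + 5921 + 22361 + 29068 + 5396 + 18120 + 33542 + 60168 + 36096 = 269033

269000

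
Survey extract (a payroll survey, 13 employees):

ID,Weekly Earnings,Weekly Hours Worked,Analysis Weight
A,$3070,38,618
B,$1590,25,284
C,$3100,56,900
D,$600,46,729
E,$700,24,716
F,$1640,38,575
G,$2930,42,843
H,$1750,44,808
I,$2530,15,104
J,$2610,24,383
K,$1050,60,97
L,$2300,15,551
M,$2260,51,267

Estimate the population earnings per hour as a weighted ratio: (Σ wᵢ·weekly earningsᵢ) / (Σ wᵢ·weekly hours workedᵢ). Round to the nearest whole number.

54

Σ wᵢ·y = 14139730
Σ wᵢ·x = 262964
Ratio = 14139730 / 262964 = 53.770592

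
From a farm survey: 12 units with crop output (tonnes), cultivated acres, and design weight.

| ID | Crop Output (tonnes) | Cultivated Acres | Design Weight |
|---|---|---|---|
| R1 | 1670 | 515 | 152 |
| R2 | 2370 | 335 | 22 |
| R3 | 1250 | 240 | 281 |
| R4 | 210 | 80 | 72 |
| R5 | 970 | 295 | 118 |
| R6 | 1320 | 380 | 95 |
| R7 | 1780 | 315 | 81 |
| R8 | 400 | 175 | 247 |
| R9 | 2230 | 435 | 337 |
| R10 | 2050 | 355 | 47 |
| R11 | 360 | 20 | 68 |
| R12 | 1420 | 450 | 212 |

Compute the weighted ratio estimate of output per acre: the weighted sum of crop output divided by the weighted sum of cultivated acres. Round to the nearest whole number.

4

Σ wᵢ·y = 1670×152 + 2370×22 + 1250×281 + 210×72 + 970×118 + 1320×95 + 1780×81 + 400×247 + 2230×337 + 2050×47 + 360×68 + 1420×212
  = 253840 + 52140 + 351250 + 15120 + 114460 + 125400 + 144180 + 98800 + 751510 + 96350 + 24480 + 301040 = 2328570
Σ wᵢ·x = 558540
Ratio = 2328570 / 558540 = 4.16903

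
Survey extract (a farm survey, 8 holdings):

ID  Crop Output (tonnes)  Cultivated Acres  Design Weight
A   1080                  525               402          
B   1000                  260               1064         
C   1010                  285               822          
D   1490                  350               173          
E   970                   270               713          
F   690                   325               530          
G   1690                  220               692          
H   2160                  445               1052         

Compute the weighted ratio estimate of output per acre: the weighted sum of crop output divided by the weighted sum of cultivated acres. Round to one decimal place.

Σ wᵢ·y = 7085260
Σ wᵢ·x = 525×402 + 260×1064 + 285×822 + 350×173 + 270×713 + 325×530 + 220×692 + 445×1052
  = 211050 + 276640 + 234270 + 60550 + 192510 + 172250 + 152240 + 468140 = 1767650
Ratio = 7085260 / 1767650 = 4.0082935

4.0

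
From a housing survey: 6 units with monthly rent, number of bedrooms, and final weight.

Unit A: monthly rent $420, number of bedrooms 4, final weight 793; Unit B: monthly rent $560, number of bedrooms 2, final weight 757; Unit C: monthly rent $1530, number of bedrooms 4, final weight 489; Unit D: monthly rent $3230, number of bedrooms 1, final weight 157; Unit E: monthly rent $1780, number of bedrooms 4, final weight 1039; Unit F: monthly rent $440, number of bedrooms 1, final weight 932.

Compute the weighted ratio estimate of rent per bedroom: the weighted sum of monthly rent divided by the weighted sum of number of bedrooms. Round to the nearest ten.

360

Σ wᵢ·y = 420×793 + 560×757 + 1530×489 + 3230×157 + 1780×1039 + 440×932
  = 4271760
Σ wᵢ·x = 4×793 + 2×757 + 4×489 + 1×157 + 4×1039 + 1×932
  = 3172 + 1514 + 1956 + 157 + 4156 + 932 = 11887
Ratio = 4271760 / 11887 = 359.36401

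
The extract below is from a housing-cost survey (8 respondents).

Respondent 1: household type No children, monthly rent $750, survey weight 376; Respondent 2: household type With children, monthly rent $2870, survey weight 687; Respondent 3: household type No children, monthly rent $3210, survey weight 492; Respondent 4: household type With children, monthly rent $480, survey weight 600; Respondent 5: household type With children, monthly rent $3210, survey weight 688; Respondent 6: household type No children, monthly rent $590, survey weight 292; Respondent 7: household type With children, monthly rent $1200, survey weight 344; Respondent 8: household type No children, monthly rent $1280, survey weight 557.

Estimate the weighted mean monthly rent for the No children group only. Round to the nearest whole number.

1600

No children rows: 1, 3, 6, 8
Weighted sum = 2746560
Sum of weights = 1717
Weighted mean = 2746560 / 1717 = 1599.6273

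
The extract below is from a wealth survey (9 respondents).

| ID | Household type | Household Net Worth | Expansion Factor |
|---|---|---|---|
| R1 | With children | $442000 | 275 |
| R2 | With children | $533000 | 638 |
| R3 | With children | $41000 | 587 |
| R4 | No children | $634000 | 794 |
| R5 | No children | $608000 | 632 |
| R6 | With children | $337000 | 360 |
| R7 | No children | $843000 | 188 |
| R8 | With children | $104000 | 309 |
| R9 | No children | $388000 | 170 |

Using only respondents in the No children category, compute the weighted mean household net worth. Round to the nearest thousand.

No children rows: R4, R5, R7, R9
Weighted sum = 634000×794 + 608000×632 + 843000×188 + 388000×170
  = 503396000 + 384256000 + 158484000 + 65960000 = 1112096000
Sum of weights = 794 + 632 + 188 + 170 = 1784
Weighted mean = 1112096000 / 1784 = 623372.2

623000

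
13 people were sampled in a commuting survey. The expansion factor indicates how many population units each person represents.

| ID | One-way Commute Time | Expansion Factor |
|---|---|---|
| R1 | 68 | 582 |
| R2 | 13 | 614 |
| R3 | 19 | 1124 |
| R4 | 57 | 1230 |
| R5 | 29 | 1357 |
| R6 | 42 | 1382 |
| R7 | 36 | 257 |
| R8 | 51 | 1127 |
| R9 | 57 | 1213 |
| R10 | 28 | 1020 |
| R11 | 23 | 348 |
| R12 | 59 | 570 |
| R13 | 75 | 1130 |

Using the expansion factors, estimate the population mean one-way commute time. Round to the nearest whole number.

44

Weighted sum = 527235
Sum of weights = 11954
Weighted mean = 527235 / 11954 = 44.10532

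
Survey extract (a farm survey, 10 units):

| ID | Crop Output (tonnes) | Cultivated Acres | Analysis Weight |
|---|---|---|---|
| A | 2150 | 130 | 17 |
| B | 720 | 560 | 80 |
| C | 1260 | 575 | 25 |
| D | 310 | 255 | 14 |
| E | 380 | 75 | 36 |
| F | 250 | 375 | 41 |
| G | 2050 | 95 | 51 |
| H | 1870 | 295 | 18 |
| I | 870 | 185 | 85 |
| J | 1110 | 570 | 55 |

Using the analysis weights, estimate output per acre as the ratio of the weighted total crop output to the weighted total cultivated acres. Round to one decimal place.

3.0

Σ wᵢ·y = 2150×17 + 720×80 + 1260×25 + 310×14 + 380×36 + 250×41 + 2050×51 + 1870×18 + 870×85 + 1110×55
  = 36550 + 57600 + 31500 + 4340 + 13680 + 10250 + 104550 + 33660 + 73950 + 61050 = 427130
Σ wᵢ·x = 130×17 + 560×80 + 575×25 + 255×14 + 75×36 + 375×41 + 95×51 + 295×18 + 185×85 + 570×55
  = 2210 + 44800 + 14375 + 3570 + 2700 + 15375 + 4845 + 5310 + 15725 + 31350 = 140260
Ratio = 427130 / 140260 = 3.0452731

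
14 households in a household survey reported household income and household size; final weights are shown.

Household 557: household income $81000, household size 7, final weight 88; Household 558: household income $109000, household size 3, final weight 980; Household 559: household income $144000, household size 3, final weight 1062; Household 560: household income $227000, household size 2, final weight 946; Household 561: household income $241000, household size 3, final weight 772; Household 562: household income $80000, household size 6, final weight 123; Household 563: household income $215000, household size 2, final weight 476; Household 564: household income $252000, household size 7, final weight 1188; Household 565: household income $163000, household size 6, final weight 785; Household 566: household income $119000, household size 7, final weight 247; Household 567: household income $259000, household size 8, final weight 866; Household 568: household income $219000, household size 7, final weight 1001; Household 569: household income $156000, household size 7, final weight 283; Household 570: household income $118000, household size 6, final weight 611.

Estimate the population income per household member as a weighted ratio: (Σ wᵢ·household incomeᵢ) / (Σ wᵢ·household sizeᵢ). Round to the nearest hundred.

Σ wᵢ·y = 1796333000
Σ wᵢ·x = 46977
Ratio = 1796333000 / 46977 = 38238.564

38200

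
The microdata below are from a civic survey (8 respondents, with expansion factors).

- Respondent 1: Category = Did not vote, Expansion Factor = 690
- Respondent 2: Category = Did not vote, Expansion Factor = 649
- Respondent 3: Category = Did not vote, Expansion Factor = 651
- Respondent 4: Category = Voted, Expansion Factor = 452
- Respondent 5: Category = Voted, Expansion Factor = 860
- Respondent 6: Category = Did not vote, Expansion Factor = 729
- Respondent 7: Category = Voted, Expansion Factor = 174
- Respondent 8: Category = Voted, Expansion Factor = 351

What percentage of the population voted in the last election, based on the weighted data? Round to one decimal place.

40.3

Sum of weights for 'Voted' = 452 + 860 + 174 + 351 = 1837
Total weight = 690 + 649 + 651 + 452 + 860 + 729 + 174 + 351 = 4556
Weighted proportion = 1837 / 4556 = 0.40320457 → 40.320457%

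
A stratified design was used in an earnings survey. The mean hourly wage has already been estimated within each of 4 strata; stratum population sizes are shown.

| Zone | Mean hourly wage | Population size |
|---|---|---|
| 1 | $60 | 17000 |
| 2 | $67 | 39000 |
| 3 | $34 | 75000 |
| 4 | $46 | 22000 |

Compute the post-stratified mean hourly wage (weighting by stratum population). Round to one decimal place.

47.0

Σ Nₕ·x̄ₕ = 60×17000 + 67×39000 + 34×75000 + 46×22000
  = 1020000 + 2613000 + 2550000 + 1012000 = 7195000
Σ Nₕ = 17000 + 39000 + 75000 + 22000 = 153000
Overall mean = 7195000 / 153000 = 47.026144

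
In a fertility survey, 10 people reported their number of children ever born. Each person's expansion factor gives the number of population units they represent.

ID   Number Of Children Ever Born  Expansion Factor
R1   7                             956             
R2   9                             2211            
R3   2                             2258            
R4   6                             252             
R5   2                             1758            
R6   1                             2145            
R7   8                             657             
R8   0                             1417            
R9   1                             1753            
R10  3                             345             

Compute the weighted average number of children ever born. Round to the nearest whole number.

3

Weighted sum = 7×956 + 9×2211 + 2×2258 + 6×252 + 2×1758 + 1×2145 + 8×657 + 0×1417 + 1×1753 + 3×345
  = 6692 + 19899 + 4516 + 1512 + 3516 + 2145 + 5256 + 0 + 1753 + 1035 = 46324
Sum of weights = 956 + 2211 + 2258 + 252 + 1758 + 2145 + 657 + 1417 + 1753 + 345 = 13752
Weighted mean = 46324 / 13752 = 3.3685282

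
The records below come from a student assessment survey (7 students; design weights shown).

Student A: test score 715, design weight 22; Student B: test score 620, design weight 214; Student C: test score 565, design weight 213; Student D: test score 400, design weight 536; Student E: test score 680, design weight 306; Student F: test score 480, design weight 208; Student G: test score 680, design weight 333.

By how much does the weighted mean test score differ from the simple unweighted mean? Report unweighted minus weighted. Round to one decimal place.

36.0

Unweighted sum = 715 + 620 + 565 + 400 + 680 + 480 + 680 = 4140
Unweighted mean = 4140 / 7 = 591.42857
Weighted sum = 715×22 + 620×214 + 565×213 + 400×536 + 680×306 + 480×208 + 680×333
  = 1017515
Sum of weights = 22 + 214 + 213 + 536 + 306 + 208 + 333 = 1832
Weighted mean = 1017515 / 1832 = 555.41212
Difference (unweighted minus weighted) = 36.016454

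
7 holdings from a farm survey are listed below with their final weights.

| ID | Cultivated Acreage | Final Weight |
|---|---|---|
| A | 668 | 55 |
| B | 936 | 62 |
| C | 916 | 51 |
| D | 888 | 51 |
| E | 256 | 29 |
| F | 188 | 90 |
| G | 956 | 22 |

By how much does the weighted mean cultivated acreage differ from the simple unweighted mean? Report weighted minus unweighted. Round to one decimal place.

Unweighted sum = 668 + 936 + 916 + 888 + 256 + 188 + 956 = 4808
Unweighted mean = 4808 / 7 = 686.85714
Weighted sum = 668×55 + 936×62 + 916×51 + 888×51 + 256×29 + 188×90 + 956×22
  = 232152
Sum of weights = 55 + 62 + 51 + 51 + 29 + 90 + 22 = 360
Weighted mean = 232152 / 360 = 644.86667
Difference (weighted minus unweighted) = -41.990476

-42.0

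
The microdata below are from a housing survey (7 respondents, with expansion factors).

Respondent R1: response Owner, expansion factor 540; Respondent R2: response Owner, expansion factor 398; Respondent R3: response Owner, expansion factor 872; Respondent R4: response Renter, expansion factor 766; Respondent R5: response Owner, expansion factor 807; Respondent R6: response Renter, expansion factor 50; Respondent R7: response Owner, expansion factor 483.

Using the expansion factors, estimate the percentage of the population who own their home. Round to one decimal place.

79.2

Sum of weights for 'Owner' = 540 + 398 + 872 + 807 + 483 = 3100
Total weight = 3916
Weighted proportion = 3100 / 3916 = 0.79162411 → 79.162411%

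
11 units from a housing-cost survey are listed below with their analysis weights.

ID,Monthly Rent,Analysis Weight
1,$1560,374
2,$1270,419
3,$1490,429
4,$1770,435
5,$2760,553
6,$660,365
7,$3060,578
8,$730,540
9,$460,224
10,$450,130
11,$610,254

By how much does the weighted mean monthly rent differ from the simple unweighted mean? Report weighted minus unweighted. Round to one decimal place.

Unweighted sum = 1560 + 1270 + 1490 + 1770 + 2760 + 660 + 3060 + 730 + 460 + 450 + 610 = 14820
Unweighted mean = 14820 / 11 = 1347.2727
Weighted sum = 1560×374 + 1270×419 + 1490×429 + 1770×435 + 2760×553 + 660×365 + 3060×578 + 730×540 + 460×224 + 450×130 + 610×254
  = 583440 + 532130 + 639210 + 769950 + 1526280 + 240900 + 1768680 + 394200 + 103040 + 58500 + 154940 = 6771270
Sum of weights = 374 + 419 + 429 + 435 + 553 + 365 + 578 + 540 + 224 + 130 + 254 = 4301
Weighted mean = 6771270 / 4301 = 1574.3478
Difference (weighted minus unweighted) = 227.0751

227.1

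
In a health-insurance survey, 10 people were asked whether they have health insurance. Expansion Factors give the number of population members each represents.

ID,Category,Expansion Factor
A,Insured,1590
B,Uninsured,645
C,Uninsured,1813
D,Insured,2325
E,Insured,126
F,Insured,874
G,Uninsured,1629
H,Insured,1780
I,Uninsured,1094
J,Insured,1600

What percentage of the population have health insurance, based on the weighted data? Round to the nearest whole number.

Sum of weights for 'Insured' = 1590 + 2325 + 126 + 874 + 1780 + 1600 = 8295
Total weight = 1590 + 645 + 1813 + 2325 + 126 + 874 + 1629 + 1780 + 1094 + 1600 = 13476
Weighted proportion = 8295 / 13476 = 0.61553874 → 61.553874%

62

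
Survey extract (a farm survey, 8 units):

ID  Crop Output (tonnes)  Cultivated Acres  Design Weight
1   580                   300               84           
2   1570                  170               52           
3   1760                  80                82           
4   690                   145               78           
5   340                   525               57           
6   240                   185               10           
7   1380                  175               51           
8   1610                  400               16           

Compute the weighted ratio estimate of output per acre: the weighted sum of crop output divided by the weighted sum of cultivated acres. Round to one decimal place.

4.5

Σ wᵢ·y = 446420
Σ wᵢ·x = 300×84 + 170×52 + 80×82 + 145×78 + 525×57 + 185×10 + 175×51 + 400×16
  = 99010
Ratio = 446420 / 99010 = 4.5088375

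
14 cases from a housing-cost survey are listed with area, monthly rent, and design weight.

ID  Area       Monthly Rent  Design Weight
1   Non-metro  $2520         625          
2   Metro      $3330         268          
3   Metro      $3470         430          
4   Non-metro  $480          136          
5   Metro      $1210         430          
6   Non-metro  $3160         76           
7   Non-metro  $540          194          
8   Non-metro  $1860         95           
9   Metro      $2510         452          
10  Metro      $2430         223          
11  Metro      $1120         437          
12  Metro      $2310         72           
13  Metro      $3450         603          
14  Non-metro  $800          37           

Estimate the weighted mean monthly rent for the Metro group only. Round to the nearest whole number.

Metro rows: 2, 3, 5, 9, 10, 11, 12, 13
Weighted sum = 7317360
Sum of weights = 268 + 430 + 430 + 452 + 223 + 437 + 72 + 603 = 2915
Weighted mean = 7317360 / 2915 = 2510.2436

2510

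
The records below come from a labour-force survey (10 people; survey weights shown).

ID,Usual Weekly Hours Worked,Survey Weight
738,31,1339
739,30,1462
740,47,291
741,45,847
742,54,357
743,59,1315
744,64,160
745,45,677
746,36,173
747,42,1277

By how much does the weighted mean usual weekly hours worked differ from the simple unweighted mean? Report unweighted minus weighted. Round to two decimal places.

2.94

Unweighted sum = 31 + 30 + 47 + 45 + 54 + 59 + 64 + 45 + 36 + 42 = 453
Unweighted mean = 453 / 10 = 45.3
Weighted sum = 31×1339 + 30×1462 + 47×291 + 45×847 + 54×357 + 59×1315 + 64×160 + 45×677 + 36×173 + 42×1277
  = 41509 + 43860 + 13677 + 38115 + 19278 + 77585 + 10240 + 30465 + 6228 + 53634 = 334591
Sum of weights = 7898
Weighted mean = 334591 / 7898 = 42.364016
Difference (unweighted minus weighted) = 2.9359838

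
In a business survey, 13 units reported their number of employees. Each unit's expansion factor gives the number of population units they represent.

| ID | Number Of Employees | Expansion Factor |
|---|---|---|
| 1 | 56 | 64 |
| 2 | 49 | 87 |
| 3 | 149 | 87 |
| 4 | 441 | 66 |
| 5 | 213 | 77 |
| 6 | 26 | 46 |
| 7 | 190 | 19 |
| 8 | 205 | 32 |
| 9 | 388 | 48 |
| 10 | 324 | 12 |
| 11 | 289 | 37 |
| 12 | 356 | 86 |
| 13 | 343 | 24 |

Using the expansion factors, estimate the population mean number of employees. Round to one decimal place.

218.6

Weighted sum = 149736
Sum of weights = 685
Weighted mean = 149736 / 685 = 218.5927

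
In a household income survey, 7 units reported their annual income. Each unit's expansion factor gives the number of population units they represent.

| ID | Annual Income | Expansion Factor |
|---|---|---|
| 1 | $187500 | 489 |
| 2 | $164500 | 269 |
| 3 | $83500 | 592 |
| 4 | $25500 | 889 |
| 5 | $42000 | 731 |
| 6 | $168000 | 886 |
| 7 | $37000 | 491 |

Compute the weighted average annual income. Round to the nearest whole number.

93342

Weighted sum = 187500×489 + 164500×269 + 83500×592 + 25500×889 + 42000×731 + 168000×886 + 37000×491
  = 91687500 + 44250500 + 49432000 + 22669500 + 30702000 + 148848000 + 18167000 = 405756500
Sum of weights = 4347
Weighted mean = 405756500 / 4347 = 93341.73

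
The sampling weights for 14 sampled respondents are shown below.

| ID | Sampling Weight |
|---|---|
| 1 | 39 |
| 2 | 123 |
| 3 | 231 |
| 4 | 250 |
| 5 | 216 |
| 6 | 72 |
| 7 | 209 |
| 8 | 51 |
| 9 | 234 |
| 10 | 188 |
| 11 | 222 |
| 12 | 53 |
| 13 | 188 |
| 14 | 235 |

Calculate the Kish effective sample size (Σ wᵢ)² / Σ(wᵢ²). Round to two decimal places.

11.53

Σ wᵢ = 2311
Σ wᵢ² = 463395
n_eff = 2311² / 463395 = 5340721 / 463395 = 11.525202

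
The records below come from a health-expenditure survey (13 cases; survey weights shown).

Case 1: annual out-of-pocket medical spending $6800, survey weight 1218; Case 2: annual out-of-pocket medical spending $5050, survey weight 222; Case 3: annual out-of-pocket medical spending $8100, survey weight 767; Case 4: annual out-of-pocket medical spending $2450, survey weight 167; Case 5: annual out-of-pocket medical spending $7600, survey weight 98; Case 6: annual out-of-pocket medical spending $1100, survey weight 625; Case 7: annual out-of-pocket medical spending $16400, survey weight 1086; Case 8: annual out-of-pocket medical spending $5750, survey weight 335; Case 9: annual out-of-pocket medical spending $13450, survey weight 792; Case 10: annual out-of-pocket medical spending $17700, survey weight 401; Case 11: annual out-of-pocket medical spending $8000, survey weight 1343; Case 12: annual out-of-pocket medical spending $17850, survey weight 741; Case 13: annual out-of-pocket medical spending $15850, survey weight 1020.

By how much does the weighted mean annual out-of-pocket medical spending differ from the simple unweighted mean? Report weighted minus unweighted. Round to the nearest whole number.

Unweighted sum = 126100
Unweighted mean = 126100 / 13 = 9700
Weighted sum = 95082250
Sum of weights = 8815
Weighted mean = 95082250 / 8815 = 10786.415
Difference (weighted minus unweighted) = 1086.4152

1086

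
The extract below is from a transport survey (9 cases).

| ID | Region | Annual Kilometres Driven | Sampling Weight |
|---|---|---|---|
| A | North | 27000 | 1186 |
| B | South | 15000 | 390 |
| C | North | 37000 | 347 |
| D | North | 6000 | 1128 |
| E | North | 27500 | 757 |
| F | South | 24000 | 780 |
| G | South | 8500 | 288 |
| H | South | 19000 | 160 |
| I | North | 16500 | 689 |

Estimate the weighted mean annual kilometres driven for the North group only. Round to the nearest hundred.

20400

North rows: A, C, D, E, I
Weighted sum = 27000×1186 + 37000×347 + 6000×1128 + 27500×757 + 16500×689
  = 83815000
Sum of weights = 1186 + 347 + 1128 + 757 + 689 = 4107
Weighted mean = 83815000 / 4107 = 20407.84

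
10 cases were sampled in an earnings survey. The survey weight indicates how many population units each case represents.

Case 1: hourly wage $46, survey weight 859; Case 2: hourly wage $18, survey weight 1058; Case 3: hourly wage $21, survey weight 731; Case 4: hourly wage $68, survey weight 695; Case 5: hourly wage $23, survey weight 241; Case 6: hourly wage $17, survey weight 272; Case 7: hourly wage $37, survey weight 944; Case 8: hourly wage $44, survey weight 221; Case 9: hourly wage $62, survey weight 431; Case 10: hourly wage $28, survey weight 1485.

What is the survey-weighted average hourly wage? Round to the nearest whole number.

Weighted sum = 46×859 + 18×1058 + 21×731 + 68×695 + 23×241 + 17×272 + 37×944 + 44×221 + 62×431 + 28×1485
  = 39514 + 19044 + 15351 + 47260 + 5543 + 4624 + 34928 + 9724 + 26722 + 41580 = 244290
Sum of weights = 859 + 1058 + 731 + 695 + 241 + 272 + 944 + 221 + 431 + 1485 = 6937
Weighted mean = 244290 / 6937 = 35.215511

35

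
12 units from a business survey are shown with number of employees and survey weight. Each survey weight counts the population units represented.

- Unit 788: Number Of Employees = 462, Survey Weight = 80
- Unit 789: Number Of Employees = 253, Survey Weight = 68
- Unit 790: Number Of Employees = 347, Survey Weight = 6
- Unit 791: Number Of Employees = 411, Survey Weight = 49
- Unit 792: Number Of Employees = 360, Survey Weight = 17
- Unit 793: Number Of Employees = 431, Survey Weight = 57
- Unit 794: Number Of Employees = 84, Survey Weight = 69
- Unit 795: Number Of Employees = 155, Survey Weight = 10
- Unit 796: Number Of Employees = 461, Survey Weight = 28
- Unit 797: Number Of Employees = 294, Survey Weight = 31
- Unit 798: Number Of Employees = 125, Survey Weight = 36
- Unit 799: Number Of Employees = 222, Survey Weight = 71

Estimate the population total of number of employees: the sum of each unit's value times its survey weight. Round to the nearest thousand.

Weighted total = 462×80 + 253×68 + 347×6 + 411×49 + 360×17 + 431×57 + 84×69 + 155×10 + 461×28 + 294×31 + 125×36 + 222×71
  = 36960 + 17204 + 2082 + 20139 + 6120 + 24567 + 5796 + 1550 + 12908 + 9114 + 4500 + 15762 = 156702

157000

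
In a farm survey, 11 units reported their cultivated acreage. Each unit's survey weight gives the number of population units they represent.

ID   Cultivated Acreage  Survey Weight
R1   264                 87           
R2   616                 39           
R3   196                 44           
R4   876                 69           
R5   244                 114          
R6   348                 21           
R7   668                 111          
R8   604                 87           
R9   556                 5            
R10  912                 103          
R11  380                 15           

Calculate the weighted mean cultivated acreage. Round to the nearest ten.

Weighted sum = 264×87 + 616×39 + 196×44 + 876×69 + 244×114 + 348×21 + 668×111 + 604×87 + 556×5 + 912×103 + 380×15
  = 22968 + 24024 + 8624 + 60444 + 27816 + 7308 + 74148 + 52548 + 2780 + 93936 + 5700 = 380296
Sum of weights = 87 + 39 + 44 + 69 + 114 + 21 + 111 + 87 + 5 + 103 + 15 = 695
Weighted mean = 380296 / 695 = 547.18849

550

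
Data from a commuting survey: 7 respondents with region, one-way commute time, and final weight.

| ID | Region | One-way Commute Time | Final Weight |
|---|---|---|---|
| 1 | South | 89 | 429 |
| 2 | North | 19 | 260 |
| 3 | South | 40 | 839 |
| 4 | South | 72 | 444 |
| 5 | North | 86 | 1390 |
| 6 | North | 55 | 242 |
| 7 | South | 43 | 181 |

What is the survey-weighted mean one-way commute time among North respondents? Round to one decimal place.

72.8

North rows: 2, 5, 6
Weighted sum = 19×260 + 86×1390 + 55×242
  = 137790
Sum of weights = 260 + 1390 + 242 = 1892
Weighted mean = 137790 / 1892 = 72.827696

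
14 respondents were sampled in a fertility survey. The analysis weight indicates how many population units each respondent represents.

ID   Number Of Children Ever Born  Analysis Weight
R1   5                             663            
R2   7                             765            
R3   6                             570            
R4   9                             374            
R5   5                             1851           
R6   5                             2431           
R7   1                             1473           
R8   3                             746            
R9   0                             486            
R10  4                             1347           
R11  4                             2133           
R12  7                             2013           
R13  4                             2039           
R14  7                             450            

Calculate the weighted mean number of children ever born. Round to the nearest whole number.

5

Weighted sum = 79894
Sum of weights = 17341
Weighted mean = 79894 / 17341 = 4.6072314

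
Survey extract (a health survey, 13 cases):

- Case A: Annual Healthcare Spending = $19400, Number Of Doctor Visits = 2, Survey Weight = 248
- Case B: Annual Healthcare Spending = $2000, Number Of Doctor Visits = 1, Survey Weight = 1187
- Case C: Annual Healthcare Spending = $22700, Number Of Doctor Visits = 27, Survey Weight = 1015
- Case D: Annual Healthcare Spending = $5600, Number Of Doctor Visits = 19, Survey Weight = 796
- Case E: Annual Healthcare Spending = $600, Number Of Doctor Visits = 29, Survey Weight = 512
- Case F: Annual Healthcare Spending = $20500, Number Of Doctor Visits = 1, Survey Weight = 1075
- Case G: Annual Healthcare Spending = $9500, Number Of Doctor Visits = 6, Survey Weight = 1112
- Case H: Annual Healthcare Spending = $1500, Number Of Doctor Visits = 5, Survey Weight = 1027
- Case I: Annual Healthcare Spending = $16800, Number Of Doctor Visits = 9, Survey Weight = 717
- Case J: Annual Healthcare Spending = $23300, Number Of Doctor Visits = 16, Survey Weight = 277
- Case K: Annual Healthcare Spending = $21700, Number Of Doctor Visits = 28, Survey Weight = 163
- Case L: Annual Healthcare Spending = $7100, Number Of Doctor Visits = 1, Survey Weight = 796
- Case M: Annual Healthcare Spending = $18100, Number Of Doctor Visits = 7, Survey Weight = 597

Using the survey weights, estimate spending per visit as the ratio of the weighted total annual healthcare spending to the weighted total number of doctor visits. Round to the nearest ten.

1170

Σ wᵢ·y = 107626600
Σ wᵢ·x = 92366
Ratio = 107626600 / 92366 = 1165.2188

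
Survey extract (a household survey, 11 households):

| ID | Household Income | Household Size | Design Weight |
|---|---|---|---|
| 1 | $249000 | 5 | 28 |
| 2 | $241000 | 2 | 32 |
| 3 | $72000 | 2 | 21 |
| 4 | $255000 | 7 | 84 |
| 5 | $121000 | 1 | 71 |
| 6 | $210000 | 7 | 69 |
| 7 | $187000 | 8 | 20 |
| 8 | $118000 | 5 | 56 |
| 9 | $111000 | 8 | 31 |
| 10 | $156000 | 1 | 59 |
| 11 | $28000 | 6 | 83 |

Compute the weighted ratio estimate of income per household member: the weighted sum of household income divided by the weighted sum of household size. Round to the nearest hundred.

Σ wᵢ·y = 86014000
Σ wᵢ·x = 2633
Ratio = 86014000 / 2633 = 32667.679

32700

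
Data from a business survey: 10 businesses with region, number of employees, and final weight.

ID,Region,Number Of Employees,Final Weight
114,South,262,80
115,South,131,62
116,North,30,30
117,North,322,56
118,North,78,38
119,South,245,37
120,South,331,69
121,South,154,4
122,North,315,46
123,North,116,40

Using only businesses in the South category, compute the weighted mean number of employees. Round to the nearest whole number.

South rows: 114, 115, 119, 120, 121
Weighted sum = 262×80 + 131×62 + 245×37 + 331×69 + 154×4
  = 61602
Sum of weights = 80 + 62 + 37 + 69 + 4 = 252
Weighted mean = 61602 / 252 = 244.45238

244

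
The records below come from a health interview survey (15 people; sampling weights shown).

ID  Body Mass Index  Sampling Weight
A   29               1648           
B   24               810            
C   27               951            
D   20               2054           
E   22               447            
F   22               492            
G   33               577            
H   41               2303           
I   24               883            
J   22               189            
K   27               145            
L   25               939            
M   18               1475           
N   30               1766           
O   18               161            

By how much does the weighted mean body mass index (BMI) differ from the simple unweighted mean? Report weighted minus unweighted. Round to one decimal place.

1.7

Unweighted sum = 382
Unweighted mean = 382 / 15 = 25.466667
Weighted sum = 403279
Sum of weights = 14840
Weighted mean = 403279 / 14840 = 27.175135
Difference (weighted minus unweighted) = 1.7084681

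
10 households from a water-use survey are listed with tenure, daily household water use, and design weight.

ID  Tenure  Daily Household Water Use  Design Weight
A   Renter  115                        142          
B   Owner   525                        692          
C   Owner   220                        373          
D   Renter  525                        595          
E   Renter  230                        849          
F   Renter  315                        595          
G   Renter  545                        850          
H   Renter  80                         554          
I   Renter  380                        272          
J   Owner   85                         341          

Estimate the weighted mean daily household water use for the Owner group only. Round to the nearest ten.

340

Owner rows: B, C, J
Weighted sum = 525×692 + 220×373 + 85×341
  = 363300 + 82060 + 28985 = 474345
Sum of weights = 692 + 373 + 341 = 1406
Weighted mean = 474345 / 1406 = 337.37198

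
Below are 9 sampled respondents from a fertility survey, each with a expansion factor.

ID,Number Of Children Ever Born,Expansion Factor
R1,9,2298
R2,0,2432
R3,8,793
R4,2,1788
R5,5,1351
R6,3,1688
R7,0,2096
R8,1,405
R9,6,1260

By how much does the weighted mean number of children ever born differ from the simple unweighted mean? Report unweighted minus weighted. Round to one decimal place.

Unweighted sum = 34
Unweighted mean = 34 / 9 = 3.7777778
Weighted sum = 50386
Sum of weights = 14111
Weighted mean = 50386 / 14111 = 3.5706895
Difference (unweighted minus weighted) = 0.20708824

0.2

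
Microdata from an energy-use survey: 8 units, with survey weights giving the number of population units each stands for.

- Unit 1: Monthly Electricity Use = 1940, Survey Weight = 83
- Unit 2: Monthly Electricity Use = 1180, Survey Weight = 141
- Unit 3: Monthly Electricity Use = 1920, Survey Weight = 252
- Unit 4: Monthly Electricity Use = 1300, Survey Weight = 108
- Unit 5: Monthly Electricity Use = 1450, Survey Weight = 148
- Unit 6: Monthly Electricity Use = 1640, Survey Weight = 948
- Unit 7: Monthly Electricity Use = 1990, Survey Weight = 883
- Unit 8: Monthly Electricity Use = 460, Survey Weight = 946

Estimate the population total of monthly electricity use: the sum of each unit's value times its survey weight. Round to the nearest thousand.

4913000

Weighted total = 1940×83 + 1180×141 + 1920×252 + 1300×108 + 1450×148 + 1640×948 + 1990×883 + 460×946
  = 161020 + 166380 + 483840 + 140400 + 214600 + 1554720 + 1757170 + 435160 = 4913290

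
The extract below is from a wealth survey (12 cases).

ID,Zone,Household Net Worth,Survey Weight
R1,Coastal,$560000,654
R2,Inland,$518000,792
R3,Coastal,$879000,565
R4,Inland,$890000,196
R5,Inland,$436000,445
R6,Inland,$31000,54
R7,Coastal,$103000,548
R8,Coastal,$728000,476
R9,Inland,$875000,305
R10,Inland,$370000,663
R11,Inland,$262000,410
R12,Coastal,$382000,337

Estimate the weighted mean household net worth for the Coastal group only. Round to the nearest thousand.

541000

Coastal rows: R1, R3, R7, R8, R12
Weighted sum = 560000×654 + 879000×565 + 103000×548 + 728000×476 + 382000×337
  = 366240000 + 496635000 + 56444000 + 346528000 + 128734000 = 1394581000
Sum of weights = 654 + 565 + 548 + 476 + 337 = 2580
Weighted mean = 1394581000 / 2580 = 540535.27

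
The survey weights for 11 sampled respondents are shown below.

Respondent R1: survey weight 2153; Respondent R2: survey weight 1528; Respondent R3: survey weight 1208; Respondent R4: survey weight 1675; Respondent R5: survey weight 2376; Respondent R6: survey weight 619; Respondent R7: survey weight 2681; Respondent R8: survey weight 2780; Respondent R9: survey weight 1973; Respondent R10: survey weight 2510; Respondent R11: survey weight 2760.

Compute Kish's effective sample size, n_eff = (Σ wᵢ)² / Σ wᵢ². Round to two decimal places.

9.91

Σ wᵢ = 2153 + 1528 + 1208 + 1675 + 2376 + 619 + 2681 + 2780 + 1973 + 2510 + 2760 = 22263
Σ wᵢ² = 49990209
n_eff = 22263² / 49990209 = 495641169 / 49990209 = 9.9147649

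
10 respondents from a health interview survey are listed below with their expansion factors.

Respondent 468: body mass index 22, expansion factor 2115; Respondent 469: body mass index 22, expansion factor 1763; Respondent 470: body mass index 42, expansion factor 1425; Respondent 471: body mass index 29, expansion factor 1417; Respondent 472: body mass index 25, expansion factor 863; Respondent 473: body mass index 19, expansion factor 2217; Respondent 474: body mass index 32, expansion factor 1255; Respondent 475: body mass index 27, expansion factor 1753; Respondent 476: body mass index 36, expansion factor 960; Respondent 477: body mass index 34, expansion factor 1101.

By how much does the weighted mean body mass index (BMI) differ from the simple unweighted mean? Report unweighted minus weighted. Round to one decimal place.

Unweighted sum = 288
Unweighted mean = 288 / 10 = 28.8
Weighted sum = 409442
Sum of weights = 2115 + 1763 + 1425 + 1417 + 863 + 2217 + 1255 + 1753 + 960 + 1101 = 14869
Weighted mean = 409442 / 14869 = 27.53662
Difference (unweighted minus weighted) = 1.2633802

1.3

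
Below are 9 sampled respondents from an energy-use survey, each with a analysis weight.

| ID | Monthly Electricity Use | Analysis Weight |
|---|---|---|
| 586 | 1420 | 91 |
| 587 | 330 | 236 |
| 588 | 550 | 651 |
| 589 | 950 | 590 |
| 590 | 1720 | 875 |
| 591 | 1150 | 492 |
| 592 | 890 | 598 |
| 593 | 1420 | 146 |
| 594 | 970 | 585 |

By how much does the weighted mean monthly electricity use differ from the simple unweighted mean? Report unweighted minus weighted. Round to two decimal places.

-11.71

Unweighted sum = 1420 + 330 + 550 + 950 + 1720 + 1150 + 890 + 1420 + 970 = 9400
Unweighted mean = 9400 / 9 = 1044.4444
Weighted sum = 1420×91 + 330×236 + 550×651 + 950×590 + 1720×875 + 1150×492 + 890×598 + 1420×146 + 970×585
  = 4503440
Sum of weights = 91 + 236 + 651 + 590 + 875 + 492 + 598 + 146 + 585 = 4264
Weighted mean = 4503440 / 4264 = 1056.1538
Difference (unweighted minus weighted) = -11.709402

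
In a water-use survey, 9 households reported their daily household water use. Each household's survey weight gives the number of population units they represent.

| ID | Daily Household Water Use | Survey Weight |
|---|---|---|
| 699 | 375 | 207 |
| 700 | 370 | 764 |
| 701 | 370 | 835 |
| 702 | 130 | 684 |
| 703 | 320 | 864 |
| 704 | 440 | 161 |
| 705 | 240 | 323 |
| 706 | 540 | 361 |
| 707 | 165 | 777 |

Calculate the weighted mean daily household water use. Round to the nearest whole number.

303

Weighted sum = 375×207 + 370×764 + 370×835 + 130×684 + 320×864 + 440×161 + 240×323 + 540×361 + 165×777
  = 1506160
Sum of weights = 207 + 764 + 835 + 684 + 864 + 161 + 323 + 361 + 777 = 4976
Weighted mean = 1506160 / 4976 = 302.68489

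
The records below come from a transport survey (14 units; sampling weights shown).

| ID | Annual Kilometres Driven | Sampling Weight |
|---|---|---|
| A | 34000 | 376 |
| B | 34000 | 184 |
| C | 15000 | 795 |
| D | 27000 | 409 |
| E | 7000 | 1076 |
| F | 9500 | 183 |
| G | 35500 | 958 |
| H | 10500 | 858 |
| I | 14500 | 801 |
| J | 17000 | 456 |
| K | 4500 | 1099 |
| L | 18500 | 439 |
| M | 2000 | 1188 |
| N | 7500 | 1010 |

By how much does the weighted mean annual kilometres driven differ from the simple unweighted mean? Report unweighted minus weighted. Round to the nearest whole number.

Unweighted sum = 236500
Unweighted mean = 236500 / 14 = 16892.857
Weighted sum = 136681000
Sum of weights = 9832
Weighted mean = 136681000 / 9832 = 13901.648
Difference (unweighted minus weighted) = 2991.2095

2991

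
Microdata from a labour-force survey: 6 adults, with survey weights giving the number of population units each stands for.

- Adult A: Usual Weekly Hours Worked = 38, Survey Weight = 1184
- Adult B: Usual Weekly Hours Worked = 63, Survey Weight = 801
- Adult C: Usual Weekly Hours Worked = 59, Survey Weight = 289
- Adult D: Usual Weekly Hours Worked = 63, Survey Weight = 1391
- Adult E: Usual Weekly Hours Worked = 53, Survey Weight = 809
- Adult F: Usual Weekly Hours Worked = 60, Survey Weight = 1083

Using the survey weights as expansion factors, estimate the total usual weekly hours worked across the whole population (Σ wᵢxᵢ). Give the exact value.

Weighted total = 38×1184 + 63×801 + 59×289 + 63×1391 + 53×809 + 60×1083
  = 307996

307996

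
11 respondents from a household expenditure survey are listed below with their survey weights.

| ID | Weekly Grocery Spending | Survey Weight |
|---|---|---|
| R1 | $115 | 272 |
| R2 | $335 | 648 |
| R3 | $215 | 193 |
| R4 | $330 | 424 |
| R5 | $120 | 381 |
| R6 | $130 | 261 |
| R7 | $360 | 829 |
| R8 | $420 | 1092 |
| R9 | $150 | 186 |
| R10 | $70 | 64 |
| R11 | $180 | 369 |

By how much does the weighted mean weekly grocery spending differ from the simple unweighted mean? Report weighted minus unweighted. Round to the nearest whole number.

Unweighted sum = 115 + 335 + 215 + 330 + 120 + 130 + 360 + 420 + 150 + 70 + 180 = 2425
Unweighted mean = 2425 / 11 = 220.45455
Weighted sum = 115×272 + 335×648 + 215×193 + 330×424 + 120×381 + 130×261 + 360×829 + 420×1092 + 150×186 + 70×64 + 180×369
  = 31280 + 217080 + 41495 + 139920 + 45720 + 33930 + 298440 + 458640 + 27900 + 4480 + 66420 = 1365305
Sum of weights = 4719
Weighted mean = 1365305 / 4719 = 289.32083
Difference (weighted minus unweighted) = 68.866285

69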